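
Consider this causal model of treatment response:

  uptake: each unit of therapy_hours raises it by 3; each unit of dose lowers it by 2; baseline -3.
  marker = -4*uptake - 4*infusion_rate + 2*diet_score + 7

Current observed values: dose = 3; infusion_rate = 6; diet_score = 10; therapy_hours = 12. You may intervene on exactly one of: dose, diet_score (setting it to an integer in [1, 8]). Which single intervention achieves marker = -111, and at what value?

Intervening on dose: marker = 8*dose - 129. Reaching -111 requires dose = 9/4, not an integer.
Intervening on diet_score: with other inputs at their observed values, marker = 2*diet_score - 125. Solving for -111 gives diet_score = 7, within [1, 8].

set diet_score = 7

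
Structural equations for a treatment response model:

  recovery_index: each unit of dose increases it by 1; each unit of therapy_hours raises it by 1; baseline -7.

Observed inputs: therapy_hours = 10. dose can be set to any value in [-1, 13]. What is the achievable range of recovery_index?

Substituting into the recovery_index equation gives recovery_index = dose + 3.
Linear in dose, so extremes are at the endpoints: dose = -1 gives recovery_index = 2; dose = 13 gives recovery_index = 16.

2 to 16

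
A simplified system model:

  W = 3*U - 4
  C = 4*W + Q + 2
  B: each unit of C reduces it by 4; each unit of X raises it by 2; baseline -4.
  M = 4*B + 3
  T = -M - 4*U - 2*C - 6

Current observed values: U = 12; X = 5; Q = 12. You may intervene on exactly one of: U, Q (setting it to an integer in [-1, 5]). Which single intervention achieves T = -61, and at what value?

Intervening on U: with other inputs at their observed values, T = 164*U - 61. Solving for -61 gives U = 0, within [-1, 5].
Intervening on Q: T = 14*Q + 1739. Reaching -61 requires Q = -900/7, not an integer.

set U = 0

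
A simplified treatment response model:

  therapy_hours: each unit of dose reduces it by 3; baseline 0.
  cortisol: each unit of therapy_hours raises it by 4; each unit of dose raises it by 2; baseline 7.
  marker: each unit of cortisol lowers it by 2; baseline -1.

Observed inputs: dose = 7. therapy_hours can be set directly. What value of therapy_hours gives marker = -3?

therapy_hours = -5

Intervening on therapy_hours fixes its value directly, overriding its dependence on dose.
Substituting into the cortisol equation gives cortisol = 4*therapy_hours + 21.
Substituting into the marker equation gives marker = -8*therapy_hours - 43.
Solve -8*therapy_hours - 43 = -3: therapy_hours = (-3 + 43) / -8 = -5.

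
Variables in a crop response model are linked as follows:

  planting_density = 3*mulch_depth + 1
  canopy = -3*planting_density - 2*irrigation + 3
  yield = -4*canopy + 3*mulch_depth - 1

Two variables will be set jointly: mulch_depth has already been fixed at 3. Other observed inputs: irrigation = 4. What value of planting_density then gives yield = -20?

With mulch_depth held at 3:
Intervening on planting_density fixes its value directly, overriding its dependence on mulch_depth.
Substituting into the canopy equation gives canopy = -3*planting_density - 5.
This gives yield = 12*planting_density + 28.
Solve 12*planting_density + 28 = -20: planting_density = (-20 - 28) / 12 = -4.

planting_density = -4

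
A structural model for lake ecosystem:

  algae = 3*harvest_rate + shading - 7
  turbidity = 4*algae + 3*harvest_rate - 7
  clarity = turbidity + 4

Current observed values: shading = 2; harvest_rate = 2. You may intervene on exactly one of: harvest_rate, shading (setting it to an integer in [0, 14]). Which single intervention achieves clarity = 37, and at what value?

Intervening on harvest_rate: with other inputs at their observed values, clarity = 15*harvest_rate - 23. Solving for 37 gives harvest_rate = 4, within [0, 14].
Intervening on shading: clarity = 4*shading - 1. Reaching 37 requires shading = 19/2, not an integer.

set harvest_rate = 4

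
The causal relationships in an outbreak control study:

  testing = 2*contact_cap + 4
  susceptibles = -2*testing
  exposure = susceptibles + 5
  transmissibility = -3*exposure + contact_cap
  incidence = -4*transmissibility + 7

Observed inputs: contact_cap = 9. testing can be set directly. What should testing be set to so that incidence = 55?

Intervening on testing fixes its value directly, overriding its dependence on contact_cap.
Substituting into the exposure equation gives exposure = -2*testing + 5.
This gives transmissibility = 6*testing - 6.
incidence becomes -24*testing + 31.
Solve -24*testing + 31 = 55: testing = (55 - 31) / -24 = -1.

testing = -1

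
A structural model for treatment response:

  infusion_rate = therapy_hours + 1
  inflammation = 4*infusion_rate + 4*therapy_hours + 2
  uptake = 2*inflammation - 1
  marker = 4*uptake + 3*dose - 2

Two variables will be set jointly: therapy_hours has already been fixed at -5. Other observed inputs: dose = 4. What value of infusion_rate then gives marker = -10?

infusion_rate = 4

With therapy_hours held at -5:
Intervening on infusion_rate fixes its value directly, overriding its dependence on therapy_hours.
Substituting into the inflammation equation gives inflammation = 4*infusion_rate - 18.
Substituting into the uptake equation gives uptake = 8*infusion_rate - 37.
Substituting into the marker equation gives marker = 32*infusion_rate - 138.
Solve 32*infusion_rate - 138 = -10: infusion_rate = (-10 + 138) / 32 = 4.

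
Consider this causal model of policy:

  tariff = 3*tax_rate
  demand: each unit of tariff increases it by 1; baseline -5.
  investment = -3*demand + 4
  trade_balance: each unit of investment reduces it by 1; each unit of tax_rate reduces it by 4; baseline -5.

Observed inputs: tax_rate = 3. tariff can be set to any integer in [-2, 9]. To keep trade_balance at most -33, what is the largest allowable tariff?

Intervening on tariff fixes its value directly, overriding its dependence on tax_rate.
Substituting into the investment equation gives investment = -3*tariff + 19.
This gives trade_balance = 3*tariff - 36.
Require 3*tariff - 36 ≤ -33, so tariff ≤ 1.
The largest integer in [-2, 9] satisfying this is 1.

tariff = 1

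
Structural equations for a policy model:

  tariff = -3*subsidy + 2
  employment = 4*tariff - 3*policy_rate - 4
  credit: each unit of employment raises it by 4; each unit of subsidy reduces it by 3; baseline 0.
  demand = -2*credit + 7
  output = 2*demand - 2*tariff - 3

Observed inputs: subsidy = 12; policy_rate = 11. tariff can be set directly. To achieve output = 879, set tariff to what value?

tariff = -2

Intervening on tariff fixes its value directly, overriding its dependence on subsidy.
Substituting into the employment equation gives employment = 4*tariff - 37.
Substituting into the credit equation gives credit = 16*tariff - 184.
Substituting into the demand equation gives demand = -32*tariff + 375.
Substituting into the output equation gives output = -66*tariff + 747.
Solve -66*tariff + 747 = 879: tariff = (879 - 747) / -66 = -2.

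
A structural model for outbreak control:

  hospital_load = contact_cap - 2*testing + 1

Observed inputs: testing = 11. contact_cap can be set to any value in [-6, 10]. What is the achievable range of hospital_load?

-27 to -11

Substituting into the hospital_load equation gives hospital_load = contact_cap - 21.
Linear in contact_cap, so extremes are at the endpoints: contact_cap = -6 gives hospital_load = -27; contact_cap = 10 gives hospital_load = -11.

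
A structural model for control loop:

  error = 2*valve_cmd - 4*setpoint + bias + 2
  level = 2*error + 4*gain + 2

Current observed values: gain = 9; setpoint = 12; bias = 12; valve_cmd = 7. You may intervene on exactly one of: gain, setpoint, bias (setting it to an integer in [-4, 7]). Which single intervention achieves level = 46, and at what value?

set setpoint = 6

Intervening on gain: level = 4*gain - 38. Reaching 46 requires gain = 21, outside [-4, 7].
Intervening on setpoint: with other inputs at their observed values, level = -8*setpoint + 94. Solving for 46 gives setpoint = 6, within [-4, 7].
Intervening on bias: level = 2*bias - 26. Reaching 46 requires bias = 36, outside [-4, 7].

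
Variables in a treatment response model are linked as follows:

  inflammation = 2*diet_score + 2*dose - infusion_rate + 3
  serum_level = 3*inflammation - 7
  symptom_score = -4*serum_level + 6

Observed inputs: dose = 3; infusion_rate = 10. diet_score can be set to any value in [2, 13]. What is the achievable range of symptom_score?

Substituting into the inflammation equation gives inflammation = 2*diet_score - 1.
So serum_level = 6*diet_score - 10.
This gives symptom_score = -24*diet_score + 46.
Linear in diet_score, so extremes are at the endpoints: diet_score = 2 gives symptom_score = -2; diet_score = 13 gives symptom_score = -266.

-266 to -2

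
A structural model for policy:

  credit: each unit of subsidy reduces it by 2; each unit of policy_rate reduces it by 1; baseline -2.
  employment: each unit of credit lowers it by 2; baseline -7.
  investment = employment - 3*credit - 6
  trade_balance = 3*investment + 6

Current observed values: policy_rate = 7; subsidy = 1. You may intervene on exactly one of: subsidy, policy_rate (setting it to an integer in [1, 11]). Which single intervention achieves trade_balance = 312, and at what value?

Intervening on subsidy: with other inputs at their observed values, trade_balance = 30*subsidy + 102. Solving for 312 gives subsidy = 7, within [1, 11].
Intervening on policy_rate: trade_balance = 15*policy_rate + 27. Reaching 312 requires policy_rate = 19, outside [1, 11].

set subsidy = 7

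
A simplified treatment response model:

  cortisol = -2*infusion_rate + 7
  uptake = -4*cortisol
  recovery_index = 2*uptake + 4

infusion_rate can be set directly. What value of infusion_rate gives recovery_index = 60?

infusion_rate = 7

Substituting into the uptake equation gives uptake = 8*infusion_rate - 28.
recovery_index becomes 16*infusion_rate - 52.
Solve 16*infusion_rate - 52 = 60: infusion_rate = (60 + 52) / 16 = 7.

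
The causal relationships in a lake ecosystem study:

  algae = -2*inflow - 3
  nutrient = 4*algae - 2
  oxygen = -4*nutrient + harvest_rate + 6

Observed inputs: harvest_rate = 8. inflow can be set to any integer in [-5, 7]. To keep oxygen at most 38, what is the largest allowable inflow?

Substituting into the nutrient equation gives nutrient = -8*inflow - 14.
Substituting into the oxygen equation gives oxygen = 32*inflow + 70.
Require 32*inflow + 70 ≤ 38, so inflow ≤ -1.
The largest integer in [-5, 7] satisfying this is -1.

inflow = -1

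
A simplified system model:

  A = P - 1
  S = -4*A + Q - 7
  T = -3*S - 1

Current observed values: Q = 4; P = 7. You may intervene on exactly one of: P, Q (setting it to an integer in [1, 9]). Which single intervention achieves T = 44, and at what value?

Intervening on P: with other inputs at their observed values, T = 12*P - 4. Solving for 44 gives P = 4, within [1, 9].
Intervening on Q: T = -3*Q + 92. Reaching 44 requires Q = 16, outside [1, 9].

set P = 4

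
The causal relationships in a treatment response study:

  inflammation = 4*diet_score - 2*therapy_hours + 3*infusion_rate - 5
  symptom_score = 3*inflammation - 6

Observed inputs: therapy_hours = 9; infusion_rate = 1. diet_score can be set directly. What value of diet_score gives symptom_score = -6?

Substituting into the inflammation equation gives inflammation = 4*diet_score - 20.
Substituting into the symptom_score equation gives symptom_score = 12*diet_score - 66.
Solve 12*diet_score - 66 = -6: diet_score = (-6 + 66) / 12 = 5.

diet_score = 5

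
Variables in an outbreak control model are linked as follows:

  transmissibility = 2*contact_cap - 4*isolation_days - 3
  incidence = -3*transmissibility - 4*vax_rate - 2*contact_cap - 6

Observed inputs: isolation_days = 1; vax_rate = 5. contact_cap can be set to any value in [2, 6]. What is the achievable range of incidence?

Substituting into the transmissibility equation gives transmissibility = 2*contact_cap - 7.
This gives incidence = -8*contact_cap - 5.
Linear in contact_cap, so extremes are at the endpoints: contact_cap = 2 gives incidence = -21; contact_cap = 6 gives incidence = -53.

-53 to -21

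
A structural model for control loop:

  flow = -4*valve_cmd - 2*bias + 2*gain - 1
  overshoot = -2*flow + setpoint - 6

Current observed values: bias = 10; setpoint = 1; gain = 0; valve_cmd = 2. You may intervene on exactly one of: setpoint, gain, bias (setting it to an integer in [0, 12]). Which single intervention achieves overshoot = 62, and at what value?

Intervening on setpoint: with other inputs at their observed values, overshoot = setpoint + 52. Solving for 62 gives setpoint = 10, within [0, 12].
Intervening on gain: overshoot = -4*gain + 53. Reaching 62 requires gain = -9/4, not an integer.
Intervening on bias: overshoot = 4*bias + 13. Reaching 62 requires bias = 49/4, not an integer.

set setpoint = 10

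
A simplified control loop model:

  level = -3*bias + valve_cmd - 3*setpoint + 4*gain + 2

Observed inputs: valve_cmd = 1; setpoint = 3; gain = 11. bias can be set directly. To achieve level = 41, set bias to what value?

bias = -1

Substituting into the level equation gives level = -3*bias + 38.
Solve -3*bias + 38 = 41: bias = (41 - 38) / -3 = -1.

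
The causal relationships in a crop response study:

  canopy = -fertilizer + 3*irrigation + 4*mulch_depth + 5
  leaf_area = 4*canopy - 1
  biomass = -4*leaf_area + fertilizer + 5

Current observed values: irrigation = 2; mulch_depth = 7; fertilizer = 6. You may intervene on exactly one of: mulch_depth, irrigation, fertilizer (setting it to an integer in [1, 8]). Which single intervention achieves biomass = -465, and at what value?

set irrigation = 1

Intervening on mulch_depth: biomass = -64*mulch_depth - 65. Reaching -465 requires mulch_depth = 25/4, not an integer.
Intervening on irrigation: with other inputs at their observed values, biomass = -48*irrigation - 417. Solving for -465 gives irrigation = 1, within [1, 8].
Intervening on fertilizer: biomass = 17*fertilizer - 615. Reaching -465 requires fertilizer = 150/17, not an integer.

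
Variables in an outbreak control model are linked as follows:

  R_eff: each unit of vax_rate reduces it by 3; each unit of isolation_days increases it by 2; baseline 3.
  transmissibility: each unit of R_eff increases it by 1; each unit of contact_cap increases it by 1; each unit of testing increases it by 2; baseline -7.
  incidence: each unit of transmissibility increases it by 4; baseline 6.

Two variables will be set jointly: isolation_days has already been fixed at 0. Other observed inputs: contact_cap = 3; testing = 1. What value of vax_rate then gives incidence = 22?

With isolation_days held at 0:
Substituting into the R_eff equation gives R_eff = -3*vax_rate + 3.
transmissibility becomes -3*vax_rate + 1.
This gives incidence = -12*vax_rate + 10.
Solve -12*vax_rate + 10 = 22: vax_rate = (22 - 10) / -12 = -1.

vax_rate = -1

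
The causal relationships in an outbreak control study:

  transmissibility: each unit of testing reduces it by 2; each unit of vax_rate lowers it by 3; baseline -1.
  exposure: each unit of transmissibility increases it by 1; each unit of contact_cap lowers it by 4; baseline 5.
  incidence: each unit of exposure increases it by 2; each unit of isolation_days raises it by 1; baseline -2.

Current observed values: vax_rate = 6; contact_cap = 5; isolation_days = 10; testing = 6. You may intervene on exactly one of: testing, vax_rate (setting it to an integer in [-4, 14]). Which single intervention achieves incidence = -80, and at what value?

set testing = 5

Intervening on testing: with other inputs at their observed values, incidence = -4*testing - 60. Solving for -80 gives testing = 5, within [-4, 14].
Intervening on vax_rate: incidence = -6*vax_rate - 48. Reaching -80 requires vax_rate = 16/3, not an integer.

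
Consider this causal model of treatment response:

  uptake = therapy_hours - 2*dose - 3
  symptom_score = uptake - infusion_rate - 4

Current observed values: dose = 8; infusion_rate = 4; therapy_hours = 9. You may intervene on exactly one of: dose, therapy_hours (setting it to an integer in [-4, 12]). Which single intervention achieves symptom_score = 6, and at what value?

Intervening on dose: with other inputs at their observed values, symptom_score = -2*dose - 2. Solving for 6 gives dose = -4, within [-4, 12].
Intervening on therapy_hours: symptom_score = therapy_hours - 27. Reaching 6 requires therapy_hours = 33, outside [-4, 12].

set dose = -4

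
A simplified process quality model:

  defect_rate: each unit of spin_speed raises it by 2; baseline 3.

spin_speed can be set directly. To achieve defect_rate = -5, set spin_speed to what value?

Solve 2*spin_speed + 3 = -5: spin_speed = (-5 - 3) / 2 = -4.

spin_speed = -4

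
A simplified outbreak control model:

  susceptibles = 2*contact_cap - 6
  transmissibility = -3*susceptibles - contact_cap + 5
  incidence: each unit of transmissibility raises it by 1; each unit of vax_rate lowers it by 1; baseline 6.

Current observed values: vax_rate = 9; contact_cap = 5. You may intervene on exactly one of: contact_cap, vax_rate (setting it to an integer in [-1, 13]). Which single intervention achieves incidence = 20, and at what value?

Intervening on contact_cap: with other inputs at their observed values, incidence = -7*contact_cap + 20. Solving for 20 gives contact_cap = 0, within [-1, 13].
Intervening on vax_rate: incidence = -vax_rate - 6. Reaching 20 requires vax_rate = -26, outside [-1, 13].

set contact_cap = 0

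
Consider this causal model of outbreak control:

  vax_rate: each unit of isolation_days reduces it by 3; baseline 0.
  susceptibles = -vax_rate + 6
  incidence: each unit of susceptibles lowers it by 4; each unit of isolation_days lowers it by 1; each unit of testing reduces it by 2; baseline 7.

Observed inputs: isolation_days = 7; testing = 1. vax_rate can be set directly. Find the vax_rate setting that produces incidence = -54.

vax_rate = -7

Intervening on vax_rate fixes its value directly, overriding its dependence on isolation_days.
Substituting into the incidence equation gives incidence = 4*vax_rate - 26.
Solve 4*vax_rate - 26 = -54: vax_rate = (-54 + 26) / 4 = -7.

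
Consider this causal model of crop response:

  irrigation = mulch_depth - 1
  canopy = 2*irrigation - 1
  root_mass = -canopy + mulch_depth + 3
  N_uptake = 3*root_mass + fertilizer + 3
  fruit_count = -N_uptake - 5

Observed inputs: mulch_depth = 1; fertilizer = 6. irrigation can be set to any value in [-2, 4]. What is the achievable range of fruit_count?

Intervening on irrigation fixes its value directly, overriding its dependence on mulch_depth.
Substituting into the root_mass equation gives root_mass = -2*irrigation + 5.
Substituting into the N_uptake equation gives N_uptake = -6*irrigation + 24.
So fruit_count = 6*irrigation - 29.
Linear in irrigation, so extremes are at the endpoints: irrigation = -2 gives fruit_count = -41; irrigation = 4 gives fruit_count = -5.

-41 to -5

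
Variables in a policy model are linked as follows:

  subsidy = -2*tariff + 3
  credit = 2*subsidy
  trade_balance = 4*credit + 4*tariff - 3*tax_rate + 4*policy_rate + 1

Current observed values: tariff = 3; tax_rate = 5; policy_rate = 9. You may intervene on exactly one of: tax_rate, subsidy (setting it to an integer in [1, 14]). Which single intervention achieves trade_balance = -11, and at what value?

Intervening on tax_rate: with other inputs at their observed values, trade_balance = -3*tax_rate + 25. Solving for -11 gives tax_rate = 12, within [1, 14].
Intervening on subsidy: trade_balance = 8*subsidy + 34. Reaching -11 requires subsidy = -45/8, not an integer.

set tax_rate = 12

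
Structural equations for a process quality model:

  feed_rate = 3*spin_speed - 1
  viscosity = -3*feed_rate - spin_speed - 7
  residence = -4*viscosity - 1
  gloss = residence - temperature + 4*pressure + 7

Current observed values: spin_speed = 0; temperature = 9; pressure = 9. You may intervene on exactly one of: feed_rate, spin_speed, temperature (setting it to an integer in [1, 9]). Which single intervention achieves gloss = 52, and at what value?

Intervening on feed_rate: gloss = 12*feed_rate + 61. Reaching 52 requires feed_rate = -3/4, not an integer.
Intervening on spin_speed: gloss = 40*spin_speed + 49. Reaching 52 requires spin_speed = 3/40, not an integer.
Intervening on temperature: with other inputs at their observed values, gloss = -temperature + 58. Solving for 52 gives temperature = 6, within [1, 9].

set temperature = 6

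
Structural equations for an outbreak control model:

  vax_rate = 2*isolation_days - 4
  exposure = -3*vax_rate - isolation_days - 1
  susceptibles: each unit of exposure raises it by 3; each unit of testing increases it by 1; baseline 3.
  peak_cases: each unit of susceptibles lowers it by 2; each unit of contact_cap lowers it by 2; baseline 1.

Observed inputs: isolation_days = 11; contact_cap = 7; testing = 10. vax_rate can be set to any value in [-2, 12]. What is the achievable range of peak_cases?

Intervening on vax_rate fixes its value directly, overriding its dependence on isolation_days.
Substituting into the exposure equation gives exposure = -3*vax_rate - 12.
susceptibles becomes -9*vax_rate - 23.
Substituting into the peak_cases equation gives peak_cases = 18*vax_rate + 33.
Linear in vax_rate, so extremes are at the endpoints: vax_rate = -2 gives peak_cases = -3; vax_rate = 12 gives peak_cases = 249.

-3 to 249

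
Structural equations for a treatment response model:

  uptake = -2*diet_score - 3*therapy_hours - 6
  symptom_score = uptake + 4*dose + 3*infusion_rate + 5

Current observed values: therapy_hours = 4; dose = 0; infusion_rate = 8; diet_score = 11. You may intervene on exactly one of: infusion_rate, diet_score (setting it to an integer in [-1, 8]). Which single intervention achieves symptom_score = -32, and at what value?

set infusion_rate = 1

Intervening on infusion_rate: with other inputs at their observed values, symptom_score = 3*infusion_rate - 35. Solving for -32 gives infusion_rate = 1, within [-1, 8].
Intervening on diet_score: symptom_score = -2*diet_score + 11. Reaching -32 requires diet_score = 43/2, not an integer.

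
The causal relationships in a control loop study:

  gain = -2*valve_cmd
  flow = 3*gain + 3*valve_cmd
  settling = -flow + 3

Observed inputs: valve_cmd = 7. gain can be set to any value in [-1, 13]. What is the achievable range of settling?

Intervening on gain fixes its value directly, overriding its dependence on valve_cmd.
Substituting into the flow equation gives flow = 3*gain + 21.
This gives settling = -3*gain - 18.
Linear in gain, so extremes are at the endpoints: gain = -1 gives settling = -15; gain = 13 gives settling = -57.

-57 to -15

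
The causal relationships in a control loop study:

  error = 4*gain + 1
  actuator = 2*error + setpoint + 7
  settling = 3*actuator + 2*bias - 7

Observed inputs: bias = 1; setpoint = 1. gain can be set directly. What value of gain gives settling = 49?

Substituting into the actuator equation gives actuator = 8*gain + 10.
settling becomes 24*gain + 25.
Solve 24*gain + 25 = 49: gain = (49 - 25) / 24 = 1.

gain = 1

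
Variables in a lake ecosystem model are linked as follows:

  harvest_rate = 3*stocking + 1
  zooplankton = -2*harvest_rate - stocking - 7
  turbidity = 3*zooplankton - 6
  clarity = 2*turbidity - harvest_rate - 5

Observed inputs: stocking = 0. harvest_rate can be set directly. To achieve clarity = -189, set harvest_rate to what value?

Intervening on harvest_rate fixes its value directly, overriding its dependence on stocking.
Substituting into the zooplankton equation gives zooplankton = -2*harvest_rate - 7.
This gives turbidity = -6*harvest_rate - 27.
Substituting into the clarity equation gives clarity = -13*harvest_rate - 59.
Solve -13*harvest_rate - 59 = -189: harvest_rate = (-189 + 59) / -13 = 10.

harvest_rate = 10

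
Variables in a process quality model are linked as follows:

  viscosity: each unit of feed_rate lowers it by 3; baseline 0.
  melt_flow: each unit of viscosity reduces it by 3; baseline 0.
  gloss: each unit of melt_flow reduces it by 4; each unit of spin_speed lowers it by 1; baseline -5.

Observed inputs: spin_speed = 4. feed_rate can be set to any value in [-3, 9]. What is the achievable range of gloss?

-333 to 99

Substituting into the melt_flow equation gives melt_flow = 9*feed_rate.
So gloss = -36*feed_rate - 9.
Linear in feed_rate, so extremes are at the endpoints: feed_rate = -3 gives gloss = 99; feed_rate = 9 gives gloss = -333.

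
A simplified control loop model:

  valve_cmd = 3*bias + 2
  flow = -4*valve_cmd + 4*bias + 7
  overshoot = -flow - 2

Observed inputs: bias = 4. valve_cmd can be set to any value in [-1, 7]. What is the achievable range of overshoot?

-29 to 3

Intervening on valve_cmd fixes its value directly, overriding its dependence on bias.
Substituting into the flow equation gives flow = -4*valve_cmd + 23.
So overshoot = 4*valve_cmd - 25.
Linear in valve_cmd, so extremes are at the endpoints: valve_cmd = -1 gives overshoot = -29; valve_cmd = 7 gives overshoot = 3.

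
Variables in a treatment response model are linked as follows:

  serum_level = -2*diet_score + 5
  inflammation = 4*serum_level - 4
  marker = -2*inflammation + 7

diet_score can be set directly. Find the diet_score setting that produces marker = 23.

diet_score = 3

Substituting into the inflammation equation gives inflammation = -8*diet_score + 16.
Substituting into the marker equation gives marker = 16*diet_score - 25.
Solve 16*diet_score - 25 = 23: diet_score = (23 + 25) / 16 = 3.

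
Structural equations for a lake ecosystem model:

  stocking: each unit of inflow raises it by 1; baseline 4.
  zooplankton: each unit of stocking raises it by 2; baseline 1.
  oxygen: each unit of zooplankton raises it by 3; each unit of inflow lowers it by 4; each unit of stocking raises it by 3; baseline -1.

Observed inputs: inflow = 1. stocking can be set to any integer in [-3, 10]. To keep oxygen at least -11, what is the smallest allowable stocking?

stocking = -1

Intervening on stocking fixes its value directly, overriding its dependence on inflow.
Substituting into the oxygen equation gives oxygen = 9*stocking - 2.
Require 9*stocking - 2 ≥ -11, so stocking ≥ -1.
The smallest integer in [-3, 10] satisfying this is -1.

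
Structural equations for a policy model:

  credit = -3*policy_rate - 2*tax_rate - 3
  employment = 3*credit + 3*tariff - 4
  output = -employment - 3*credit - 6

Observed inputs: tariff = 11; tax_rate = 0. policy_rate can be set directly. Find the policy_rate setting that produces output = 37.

policy_rate = 3

Substituting into the credit equation gives credit = -3*policy_rate - 3.
Substituting into the employment equation gives employment = -9*policy_rate + 20.
Substituting into the output equation gives output = 18*policy_rate - 17.
Solve 18*policy_rate - 17 = 37: policy_rate = (37 + 17) / 18 = 3.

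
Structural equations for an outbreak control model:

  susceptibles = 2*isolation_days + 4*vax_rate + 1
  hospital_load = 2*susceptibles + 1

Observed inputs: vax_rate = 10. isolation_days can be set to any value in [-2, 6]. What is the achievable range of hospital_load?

Substituting into the susceptibles equation gives susceptibles = 2*isolation_days + 41.
This gives hospital_load = 4*isolation_days + 83.
Linear in isolation_days, so extremes are at the endpoints: isolation_days = -2 gives hospital_load = 75; isolation_days = 6 gives hospital_load = 107.

75 to 107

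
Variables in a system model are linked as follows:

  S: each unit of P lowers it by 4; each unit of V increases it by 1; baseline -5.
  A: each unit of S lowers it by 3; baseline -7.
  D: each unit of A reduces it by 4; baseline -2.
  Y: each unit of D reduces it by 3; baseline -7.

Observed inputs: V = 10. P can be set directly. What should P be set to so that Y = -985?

Substituting into the S equation gives S = -4*P + 5.
A becomes 12*P - 22.
So D = -48*P + 86.
This gives Y = 144*P - 265.
Solve 144*P - 265 = -985: P = (-985 + 265) / 144 = -5.

P = -5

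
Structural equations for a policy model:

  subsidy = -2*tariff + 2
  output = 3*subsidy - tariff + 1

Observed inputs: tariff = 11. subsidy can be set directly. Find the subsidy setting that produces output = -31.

Intervening on subsidy fixes its value directly, overriding its dependence on tariff.
Substituting into the output equation gives output = 3*subsidy - 10.
Solve 3*subsidy - 10 = -31: subsidy = (-31 + 10) / 3 = -7.

subsidy = -7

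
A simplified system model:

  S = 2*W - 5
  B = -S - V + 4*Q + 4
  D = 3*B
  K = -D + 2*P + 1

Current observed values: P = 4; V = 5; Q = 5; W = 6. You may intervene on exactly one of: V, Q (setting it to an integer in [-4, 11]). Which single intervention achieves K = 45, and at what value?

set Q = -1

Intervening on V: K = 3*V - 42. Reaching 45 requires V = 29, outside [-4, 11].
Intervening on Q: with other inputs at their observed values, K = -12*Q + 33. Solving for 45 gives Q = -1, within [-4, 11].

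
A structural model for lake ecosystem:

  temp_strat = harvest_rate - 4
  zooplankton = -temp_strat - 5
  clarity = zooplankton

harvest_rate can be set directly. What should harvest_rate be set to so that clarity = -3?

Substituting into the zooplankton equation gives zooplankton = -harvest_rate - 1.
clarity becomes -harvest_rate - 1.
Solve -harvest_rate - 1 = -3: harvest_rate = (-3 + 1) / -1 = 2.

harvest_rate = 2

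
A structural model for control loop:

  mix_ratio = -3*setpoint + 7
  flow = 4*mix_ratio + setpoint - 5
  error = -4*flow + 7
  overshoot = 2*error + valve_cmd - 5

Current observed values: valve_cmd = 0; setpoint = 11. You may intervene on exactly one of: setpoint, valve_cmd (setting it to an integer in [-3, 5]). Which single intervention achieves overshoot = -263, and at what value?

set setpoint = -1

Intervening on setpoint: with other inputs at their observed values, overshoot = 88*setpoint - 175. Solving for -263 gives setpoint = -1, within [-3, 5].
Intervening on valve_cmd: overshoot = valve_cmd + 793. Reaching -263 requires valve_cmd = -1056, outside [-3, 5].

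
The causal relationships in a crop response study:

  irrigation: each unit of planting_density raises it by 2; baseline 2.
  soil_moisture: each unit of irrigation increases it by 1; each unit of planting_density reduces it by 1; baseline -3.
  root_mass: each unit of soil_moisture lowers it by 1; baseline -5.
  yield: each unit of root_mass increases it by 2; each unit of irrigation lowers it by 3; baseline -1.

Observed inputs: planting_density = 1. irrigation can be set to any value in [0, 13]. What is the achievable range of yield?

-68 to -3

Intervening on irrigation fixes its value directly, overriding its dependence on planting_density.
Substituting into the soil_moisture equation gives soil_moisture = irrigation - 4.
This gives root_mass = -irrigation - 1.
This gives yield = -5*irrigation - 3.
Linear in irrigation, so extremes are at the endpoints: irrigation = 0 gives yield = -3; irrigation = 13 gives yield = -68.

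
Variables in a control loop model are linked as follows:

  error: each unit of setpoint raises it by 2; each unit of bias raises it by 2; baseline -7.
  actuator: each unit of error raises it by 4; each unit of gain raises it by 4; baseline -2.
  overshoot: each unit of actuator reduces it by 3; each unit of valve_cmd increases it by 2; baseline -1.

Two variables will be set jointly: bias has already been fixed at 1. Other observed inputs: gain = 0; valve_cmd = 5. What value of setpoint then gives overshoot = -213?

setpoint = 12

With bias held at 1:
Substituting into the error equation gives error = 2*setpoint - 5.
actuator becomes 8*setpoint - 22.
Substituting into the overshoot equation gives overshoot = -24*setpoint + 75.
Solve -24*setpoint + 75 = -213: setpoint = (-213 - 75) / -24 = 12.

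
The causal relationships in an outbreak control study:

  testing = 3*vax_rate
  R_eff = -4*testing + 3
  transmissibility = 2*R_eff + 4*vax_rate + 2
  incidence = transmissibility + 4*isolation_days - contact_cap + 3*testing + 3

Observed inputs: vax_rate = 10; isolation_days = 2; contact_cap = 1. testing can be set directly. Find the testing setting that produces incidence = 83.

Intervening on testing fixes its value directly, overriding its dependence on vax_rate.
Substituting into the transmissibility equation gives transmissibility = -8*testing + 48.
Substituting into the incidence equation gives incidence = -5*testing + 58.
Solve -5*testing + 58 = 83: testing = (83 - 58) / -5 = -5.

testing = -5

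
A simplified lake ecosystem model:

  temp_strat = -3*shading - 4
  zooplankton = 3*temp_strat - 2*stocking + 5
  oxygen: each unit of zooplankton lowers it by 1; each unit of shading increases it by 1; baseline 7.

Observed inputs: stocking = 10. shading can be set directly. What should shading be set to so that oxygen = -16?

Substituting into the zooplankton equation gives zooplankton = -9*shading - 27.
Substituting into the oxygen equation gives oxygen = 10*shading + 34.
Solve 10*shading + 34 = -16: shading = (-16 - 34) / 10 = -5.

shading = -5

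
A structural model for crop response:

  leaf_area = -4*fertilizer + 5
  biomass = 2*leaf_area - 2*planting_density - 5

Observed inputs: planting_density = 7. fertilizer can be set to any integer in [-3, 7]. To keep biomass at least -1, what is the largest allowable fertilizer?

fertilizer = -1

Substituting into the biomass equation gives biomass = -8*fertilizer - 9.
Require -8*fertilizer - 9 ≥ -1, so fertilizer ≤ -1.
The largest integer in [-3, 7] satisfying this is -1.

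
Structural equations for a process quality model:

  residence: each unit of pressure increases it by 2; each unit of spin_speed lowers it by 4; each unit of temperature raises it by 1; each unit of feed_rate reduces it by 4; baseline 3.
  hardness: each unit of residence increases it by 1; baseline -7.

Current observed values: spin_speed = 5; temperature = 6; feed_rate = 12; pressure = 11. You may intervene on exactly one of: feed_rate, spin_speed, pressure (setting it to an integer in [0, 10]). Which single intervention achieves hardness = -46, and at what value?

Intervening on feed_rate: hardness = -4*feed_rate + 4. Reaching -46 requires feed_rate = 25/2, not an integer.
Intervening on spin_speed: hardness = -4*spin_speed - 24. Reaching -46 requires spin_speed = 11/2, not an integer.
Intervening on pressure: with other inputs at their observed values, hardness = 2*pressure - 66. Solving for -46 gives pressure = 10, within [0, 10].

set pressure = 10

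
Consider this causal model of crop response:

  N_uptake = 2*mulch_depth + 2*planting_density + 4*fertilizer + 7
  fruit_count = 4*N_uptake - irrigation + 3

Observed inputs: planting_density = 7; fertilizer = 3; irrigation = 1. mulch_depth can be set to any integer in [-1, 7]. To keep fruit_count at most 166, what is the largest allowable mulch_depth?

Substituting into the N_uptake equation gives N_uptake = 2*mulch_depth + 33.
fruit_count becomes 8*mulch_depth + 134.
Require 8*mulch_depth + 134 ≤ 166, so mulch_depth ≤ 4.
The largest integer in [-1, 7] satisfying this is 4.

mulch_depth = 4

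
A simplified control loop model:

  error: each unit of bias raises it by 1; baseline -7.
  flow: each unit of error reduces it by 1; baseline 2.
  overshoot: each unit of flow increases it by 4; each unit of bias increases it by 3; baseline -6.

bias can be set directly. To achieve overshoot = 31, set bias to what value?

bias = -1

Substituting into the flow equation gives flow = -bias + 9.
Substituting into the overshoot equation gives overshoot = -bias + 30.
Solve -bias + 30 = 31: bias = (31 - 30) / -1 = -1.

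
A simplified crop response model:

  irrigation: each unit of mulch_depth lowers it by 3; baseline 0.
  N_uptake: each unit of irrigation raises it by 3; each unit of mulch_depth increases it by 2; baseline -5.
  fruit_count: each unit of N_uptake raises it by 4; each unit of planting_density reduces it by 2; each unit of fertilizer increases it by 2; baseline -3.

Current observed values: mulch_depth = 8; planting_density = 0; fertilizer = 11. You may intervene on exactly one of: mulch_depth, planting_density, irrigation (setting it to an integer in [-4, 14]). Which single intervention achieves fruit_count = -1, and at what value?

Intervening on mulch_depth: with other inputs at their observed values, fruit_count = -28*mulch_depth - 1. Solving for -1 gives mulch_depth = 0, within [-4, 14].
Intervening on planting_density: fruit_count = -2*planting_density - 225. Reaching -1 requires planting_density = -112, outside [-4, 14].
Intervening on irrigation: fruit_count = 12*irrigation + 63. Reaching -1 requires irrigation = -16/3, not an integer.

set mulch_depth = 0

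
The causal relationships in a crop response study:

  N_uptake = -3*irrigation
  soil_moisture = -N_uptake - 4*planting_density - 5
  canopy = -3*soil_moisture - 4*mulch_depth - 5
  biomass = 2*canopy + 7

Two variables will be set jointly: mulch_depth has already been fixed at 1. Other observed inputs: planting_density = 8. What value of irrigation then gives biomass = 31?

With mulch_depth held at 1:
Substituting into the soil_moisture equation gives soil_moisture = 3*irrigation - 37.
Substituting into the canopy equation gives canopy = -9*irrigation + 102.
Substituting into the biomass equation gives biomass = -18*irrigation + 211.
Solve -18*irrigation + 211 = 31: irrigation = (31 - 211) / -18 = 10.

irrigation = 10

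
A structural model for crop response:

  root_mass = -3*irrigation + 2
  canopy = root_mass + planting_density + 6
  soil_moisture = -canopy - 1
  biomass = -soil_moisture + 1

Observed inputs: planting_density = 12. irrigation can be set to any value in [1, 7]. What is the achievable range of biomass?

Substituting into the canopy equation gives canopy = -3*irrigation + 20.
soil_moisture becomes 3*irrigation - 21.
So biomass = -3*irrigation + 22.
Linear in irrigation, so extremes are at the endpoints: irrigation = 1 gives biomass = 19; irrigation = 7 gives biomass = 1.

1 to 19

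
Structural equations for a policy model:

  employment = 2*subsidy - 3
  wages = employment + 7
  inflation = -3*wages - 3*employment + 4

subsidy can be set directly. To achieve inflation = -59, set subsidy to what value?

subsidy = 5

Substituting into the wages equation gives wages = 2*subsidy + 4.
Substituting into the inflation equation gives inflation = -12*subsidy + 1.
Solve -12*subsidy + 1 = -59: subsidy = (-59 - 1) / -12 = 5.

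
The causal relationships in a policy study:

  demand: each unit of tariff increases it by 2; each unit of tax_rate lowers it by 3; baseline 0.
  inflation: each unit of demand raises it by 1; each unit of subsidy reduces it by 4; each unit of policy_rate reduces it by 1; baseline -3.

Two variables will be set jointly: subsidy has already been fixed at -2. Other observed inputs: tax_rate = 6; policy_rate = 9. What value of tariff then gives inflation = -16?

tariff = 3

With subsidy held at -2:
Substituting into the demand equation gives demand = 2*tariff - 18.
inflation becomes 2*tariff - 22.
Solve 2*tariff - 22 = -16: tariff = (-16 + 22) / 2 = 3.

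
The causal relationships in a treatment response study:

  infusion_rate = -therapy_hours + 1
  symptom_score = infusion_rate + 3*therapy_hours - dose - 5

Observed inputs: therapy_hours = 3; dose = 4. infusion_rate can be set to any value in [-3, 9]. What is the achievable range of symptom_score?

-3 to 9

Intervening on infusion_rate fixes its value directly, overriding its dependence on therapy_hours.
Substituting into the symptom_score equation gives symptom_score = infusion_rate.
Linear in infusion_rate, so extremes are at the endpoints: infusion_rate = -3 gives symptom_score = -3; infusion_rate = 9 gives symptom_score = 9.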